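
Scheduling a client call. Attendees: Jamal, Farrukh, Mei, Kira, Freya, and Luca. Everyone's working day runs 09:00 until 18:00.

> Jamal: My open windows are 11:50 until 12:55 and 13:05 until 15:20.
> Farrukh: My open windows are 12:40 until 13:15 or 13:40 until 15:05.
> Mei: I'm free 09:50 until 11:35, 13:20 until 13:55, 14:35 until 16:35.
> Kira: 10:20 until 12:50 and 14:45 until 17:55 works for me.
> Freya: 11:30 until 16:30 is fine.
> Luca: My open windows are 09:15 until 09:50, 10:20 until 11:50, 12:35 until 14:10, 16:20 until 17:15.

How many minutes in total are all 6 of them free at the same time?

Jamal ∩ Farrukh: 12:40-12:55, 13:05-13:15, 13:40-15:05.
Jamal ∩ Farrukh ∩ Mei: 13:40-13:55, 14:35-15:05.
Jamal ∩ Farrukh ∩ Mei ∩ Kira: 14:45-15:05.
Jamal ∩ Farrukh ∩ Mei ∩ Kira ∩ Freya: 14:45-15:05.
Jamal ∩ Farrukh ∩ Mei ∩ Kira ∩ Freya ∩ Luca: ∅.
There is no time when everyone is free.
There is no common window, so the total is 0 minutes.

0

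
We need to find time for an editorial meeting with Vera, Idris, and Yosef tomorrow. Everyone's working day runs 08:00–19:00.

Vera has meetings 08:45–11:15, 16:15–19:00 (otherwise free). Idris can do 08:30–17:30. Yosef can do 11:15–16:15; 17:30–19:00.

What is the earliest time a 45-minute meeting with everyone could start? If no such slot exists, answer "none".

Vera free: 08:00-08:45, 11:15-16:15 (invert busy blocks within the working day).
Idris free: 08:30-17:30.
Yosef free: 11:15-16:15, 17:30-19:00.
Vera ∩ Idris: 08:30-08:45, 11:15-16:15.
Vera ∩ Idris ∩ Yosef: 11:15-16:15.
So the common availability across everyone is 11:15-16:15.
The first common window of at least 45 minutes is 11:15-16:15, so the earliest start is 11:15.

11:15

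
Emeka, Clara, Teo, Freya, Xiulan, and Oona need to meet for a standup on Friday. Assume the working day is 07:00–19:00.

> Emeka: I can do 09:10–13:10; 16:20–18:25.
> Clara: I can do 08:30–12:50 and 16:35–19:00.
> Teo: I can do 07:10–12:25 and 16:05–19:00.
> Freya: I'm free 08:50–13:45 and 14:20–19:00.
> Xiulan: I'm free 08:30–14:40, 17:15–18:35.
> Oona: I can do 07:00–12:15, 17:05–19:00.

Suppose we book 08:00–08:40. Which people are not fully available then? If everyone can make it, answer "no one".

Clara, Emeka, Freya, Xiulan

Emeka: not fully free for 08:00-08:40. Clara: not fully free for 08:00-08:40. Teo: free for 08:00-08:40. Freya: not fully free for 08:00-08:40. Xiulan: not fully free for 08:00-08:40. Oona: free for 08:00-08:40.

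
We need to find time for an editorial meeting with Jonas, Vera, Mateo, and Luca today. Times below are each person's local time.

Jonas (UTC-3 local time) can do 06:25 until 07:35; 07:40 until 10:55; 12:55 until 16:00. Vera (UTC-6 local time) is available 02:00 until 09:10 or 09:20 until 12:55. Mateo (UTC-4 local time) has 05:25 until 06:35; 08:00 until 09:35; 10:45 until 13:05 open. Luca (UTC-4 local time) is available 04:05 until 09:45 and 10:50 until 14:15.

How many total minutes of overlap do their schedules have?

Jonas in UTC: 09:25-10:35, 10:40-13:55, 15:55-19:00 (add 3h to convert from UTC-3).
Vera in UTC: 08:00-15:10, 15:20-18:55 (add 6h to convert from UTC-6).
Mateo in UTC: 09:25-10:35, 12:00-13:35, 14:45-17:05 (add 4h to convert from UTC-4).
Luca in UTC: 08:05-13:45, 14:50-18:15 (add 4h to convert from UTC-4).
Jonas ∩ Vera: 09:25-10:35, 10:40-13:55, 15:55-18:55.
Jonas ∩ Vera ∩ Mateo: 09:25-10:35, 12:00-13:35, 15:55-17:05.
Jonas ∩ Vera ∩ Mateo ∩ Luca: 09:25-10:35, 12:00-13:35, 15:55-17:05.
So the common availability across everyone is 09:25-10:35, 12:00-13:35, 15:55-17:05.
Summing the common windows: 70 + 95 + 70 = 235 minutes.

235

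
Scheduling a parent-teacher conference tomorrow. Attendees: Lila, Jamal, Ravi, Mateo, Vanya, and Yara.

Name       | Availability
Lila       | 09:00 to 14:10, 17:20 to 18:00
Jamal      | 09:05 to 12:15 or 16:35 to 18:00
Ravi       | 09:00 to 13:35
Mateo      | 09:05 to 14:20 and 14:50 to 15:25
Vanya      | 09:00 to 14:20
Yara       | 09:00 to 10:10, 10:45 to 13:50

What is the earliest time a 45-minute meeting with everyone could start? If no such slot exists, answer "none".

Lila ∩ Jamal: 09:05-12:15, 17:20-18:00.
Lila ∩ Jamal ∩ Ravi: 09:05-12:15.
Lila ∩ Jamal ∩ Ravi ∩ Mateo: 09:05-12:15.
Lila ∩ Jamal ∩ Ravi ∩ Mateo ∩ Vanya: 09:05-12:15.
Lila ∩ Jamal ∩ Ravi ∩ Mateo ∩ Vanya ∩ Yara: 09:05-10:10, 10:45-12:15.
The first common window of at least 45 minutes is 09:05-10:10, so the earliest start is 09:05.

09:05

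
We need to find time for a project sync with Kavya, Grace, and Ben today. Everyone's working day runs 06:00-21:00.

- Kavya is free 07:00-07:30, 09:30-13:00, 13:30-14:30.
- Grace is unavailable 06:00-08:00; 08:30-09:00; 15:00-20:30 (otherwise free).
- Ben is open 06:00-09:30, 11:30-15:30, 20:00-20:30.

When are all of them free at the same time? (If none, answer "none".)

11:30-13:00, 13:30-14:30

Kavya free: 07:00-07:30, 09:30-13:00, 13:30-14:30.
Grace free: 08:00-08:30, 09:00-15:00, 20:30-21:00 (invert busy blocks within the working day).
Ben free: 06:00-09:30, 11:30-15:30, 20:00-20:30.
Kavya ∩ Grace: 09:30-13:00, 13:30-14:30.
Kavya ∩ Grace ∩ Ben: 11:30-13:00, 13:30-14:30.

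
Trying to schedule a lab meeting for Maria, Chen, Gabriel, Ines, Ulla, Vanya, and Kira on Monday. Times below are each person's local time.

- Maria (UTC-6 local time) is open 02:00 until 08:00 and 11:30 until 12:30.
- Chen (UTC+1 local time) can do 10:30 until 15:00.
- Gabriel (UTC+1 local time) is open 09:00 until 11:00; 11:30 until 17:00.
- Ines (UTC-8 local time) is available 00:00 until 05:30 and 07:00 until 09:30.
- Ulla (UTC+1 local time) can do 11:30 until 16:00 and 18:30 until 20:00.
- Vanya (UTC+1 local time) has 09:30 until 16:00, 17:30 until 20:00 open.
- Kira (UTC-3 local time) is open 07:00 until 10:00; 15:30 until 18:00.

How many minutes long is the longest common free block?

Maria in UTC: 08:00-14:00, 17:30-18:30 (add 6h to convert from UTC-6).
Chen in UTC: 09:30-14:00 (subtract 1h to convert from UTC+1).
Gabriel in UTC: 08:00-10:00, 10:30-16:00 (subtract 1h to convert from UTC+1).
Ines in UTC: 08:00-13:30, 15:00-17:30 (add 8h to convert from UTC-8).
Ulla in UTC: 10:30-15:00, 17:30-19:00 (subtract 1h to convert from UTC+1).
Vanya in UTC: 08:30-15:00, 16:30-19:00 (subtract 1h to convert from UTC+1).
Kira in UTC: 10:00-13:00, 18:30-21:00 (add 3h to convert from UTC-3).
Maria ∩ Chen: 09:30-14:00.
Maria ∩ Chen ∩ Gabriel: 09:30-10:00, 10:30-14:00.
Maria ∩ Chen ∩ Gabriel ∩ Ines: 09:30-10:00, 10:30-13:30.
Maria ∩ Chen ∩ Gabriel ∩ Ines ∩ Ulla: 10:30-13:30.
Maria ∩ Chen ∩ Gabriel ∩ Ines ∩ Ulla ∩ Vanya: 10:30-13:30.
Maria ∩ Chen ∩ Gabriel ∩ Ines ∩ Ulla ∩ Vanya ∩ Kira: 10:30-13:00.
Those are the intersection windows.
The longest is 10:30-13:00 at 150 minutes.

150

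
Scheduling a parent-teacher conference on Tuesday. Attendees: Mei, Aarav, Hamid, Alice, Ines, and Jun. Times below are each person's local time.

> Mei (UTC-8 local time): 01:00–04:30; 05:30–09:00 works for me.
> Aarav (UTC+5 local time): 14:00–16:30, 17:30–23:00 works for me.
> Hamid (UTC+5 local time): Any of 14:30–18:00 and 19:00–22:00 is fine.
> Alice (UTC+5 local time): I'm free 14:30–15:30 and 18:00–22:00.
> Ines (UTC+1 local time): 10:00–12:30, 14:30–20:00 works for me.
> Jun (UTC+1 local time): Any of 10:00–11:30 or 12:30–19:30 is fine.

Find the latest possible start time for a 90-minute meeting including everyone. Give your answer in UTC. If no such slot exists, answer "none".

15:30

Mei in UTC: 09:00-12:30, 13:30-17:00 (add 8h to convert from UTC-8).
Aarav in UTC: 09:00-11:30, 12:30-18:00 (subtract 5h to convert from UTC+5).
Hamid in UTC: 09:30-13:00, 14:00-17:00 (subtract 5h to convert from UTC+5).
Alice in UTC: 09:30-10:30, 13:00-17:00 (subtract 5h to convert from UTC+5).
Ines in UTC: 09:00-11:30, 13:30-19:00 (subtract 1h to convert from UTC+1).
Jun in UTC: 09:00-10:30, 11:30-18:30 (subtract 1h to convert from UTC+1).
Mei ∩ Aarav: 09:00-11:30, 13:30-17:00.
Mei ∩ Aarav ∩ Hamid: 09:30-11:30, 14:00-17:00.
Mei ∩ Aarav ∩ Hamid ∩ Alice: 09:30-10:30, 14:00-17:00.
Mei ∩ Aarav ∩ Hamid ∩ Alice ∩ Ines: 09:30-10:30, 14:00-17:00.
Mei ∩ Aarav ∩ Hamid ∩ Alice ∩ Ines ∩ Jun: 09:30-10:30, 14:00-17:00.
The last common window of at least 90 minutes is 14:00-17:00; a 90-minute meeting can start as late as 15:30 and still end by 17:00.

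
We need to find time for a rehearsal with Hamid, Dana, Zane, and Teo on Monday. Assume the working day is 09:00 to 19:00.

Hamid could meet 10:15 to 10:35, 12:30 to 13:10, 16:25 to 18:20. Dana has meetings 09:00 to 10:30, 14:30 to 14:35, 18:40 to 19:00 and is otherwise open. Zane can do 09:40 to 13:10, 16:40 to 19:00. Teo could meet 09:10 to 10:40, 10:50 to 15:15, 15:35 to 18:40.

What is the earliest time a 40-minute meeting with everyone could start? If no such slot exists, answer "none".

12:30

Hamid free: 10:15-10:35, 12:30-13:10, 16:25-18:20.
Dana free: 10:30-14:30, 14:35-18:40 (invert busy blocks within the working day).
Zane free: 09:40-13:10, 16:40-19:00.
Teo free: 09:10-10:40, 10:50-15:15, 15:35-18:40.
Hamid ∩ Dana: 10:30-10:35, 12:30-13:10, 16:25-18:20.
Hamid ∩ Dana ∩ Zane: 10:30-10:35, 12:30-13:10, 16:40-18:20.
Hamid ∩ Dana ∩ Zane ∩ Teo: 10:30-10:35, 12:30-13:10, 16:40-18:20.
The first common window of at least 40 minutes is 12:30-13:10, so the earliest start is 12:30.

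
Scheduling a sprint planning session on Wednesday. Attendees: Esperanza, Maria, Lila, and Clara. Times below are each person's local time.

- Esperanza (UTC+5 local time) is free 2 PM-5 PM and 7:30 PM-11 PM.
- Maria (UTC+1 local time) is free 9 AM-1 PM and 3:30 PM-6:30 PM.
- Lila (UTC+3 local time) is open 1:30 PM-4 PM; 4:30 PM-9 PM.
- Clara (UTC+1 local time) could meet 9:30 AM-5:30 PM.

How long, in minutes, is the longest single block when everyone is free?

Esperanza in UTC: 09:00-12:00, 14:30-18:00 (subtract 5h to convert from UTC+5).
Maria in UTC: 08:00-12:00, 14:30-17:30 (subtract 1h to convert from UTC+1).
Lila in UTC: 10:30-13:00, 13:30-18:00 (subtract 3h to convert from UTC+3).
Clara in UTC: 08:30-16:30 (subtract 1h to convert from UTC+1).
Esperanza ∩ Maria: 09:00-12:00, 14:30-17:30.
Esperanza ∩ Maria ∩ Lila: 10:30-12:00, 14:30-17:30.
Esperanza ∩ Maria ∩ Lila ∩ Clara: 10:30-12:00, 14:30-16:30.
The longest is 14:30-16:30 at 120 minutes.

120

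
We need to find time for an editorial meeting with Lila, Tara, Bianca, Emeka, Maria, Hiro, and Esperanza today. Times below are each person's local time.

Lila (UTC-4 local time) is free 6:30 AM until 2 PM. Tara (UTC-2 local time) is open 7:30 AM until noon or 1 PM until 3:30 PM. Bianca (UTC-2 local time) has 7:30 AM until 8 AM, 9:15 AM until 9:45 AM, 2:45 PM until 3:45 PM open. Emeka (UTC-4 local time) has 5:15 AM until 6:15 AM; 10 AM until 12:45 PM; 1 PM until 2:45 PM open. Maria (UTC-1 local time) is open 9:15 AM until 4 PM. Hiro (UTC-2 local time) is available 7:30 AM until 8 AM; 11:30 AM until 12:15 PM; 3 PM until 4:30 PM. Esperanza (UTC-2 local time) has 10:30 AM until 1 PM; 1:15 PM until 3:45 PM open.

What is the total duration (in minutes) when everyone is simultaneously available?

Lila in UTC: 10:30-18:00 (add 4h to convert from UTC-4).
Tara in UTC: 09:30-14:00, 15:00-17:30 (add 2h to convert from UTC-2).
Bianca in UTC: 09:30-10:00, 11:15-11:45, 16:45-17:45 (add 2h to convert from UTC-2).
Emeka in UTC: 09:15-10:15, 14:00-16:45, 17:00-18:45 (add 4h to convert from UTC-4).
Maria in UTC: 10:15-17:00 (add 1h to convert from UTC-1).
Hiro in UTC: 09:30-10:00, 13:30-14:15, 17:00-18:30 (add 2h to convert from UTC-2).
Esperanza in UTC: 12:30-15:00, 15:15-17:45 (add 2h to convert from UTC-2).
Lila ∩ Tara: 10:30-14:00, 15:00-17:30.
Lila ∩ Tara ∩ Bianca: 11:15-11:45, 16:45-17:30.
Lila ∩ Tara ∩ Bianca ∩ Emeka: 17:00-17:30.
Lila ∩ Tara ∩ Bianca ∩ Emeka ∩ Maria: ∅.
Lila ∩ Tara ∩ Bianca ∩ Emeka ∩ Maria ∩ Hiro: ∅.
Lila ∩ Tara ∩ Bianca ∩ Emeka ∩ Maria ∩ Hiro ∩ Esperanza: ∅.
There is no time when everyone is free.
There is no common window, so the total is 0 minutes.

0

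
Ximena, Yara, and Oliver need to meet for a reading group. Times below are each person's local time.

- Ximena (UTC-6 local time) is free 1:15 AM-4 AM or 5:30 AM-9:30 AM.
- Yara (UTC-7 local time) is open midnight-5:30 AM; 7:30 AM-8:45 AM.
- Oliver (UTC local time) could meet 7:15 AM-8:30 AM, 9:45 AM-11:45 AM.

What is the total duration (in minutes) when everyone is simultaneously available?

105

Ximena in UTC: 07:15-10:00, 11:30-15:30 (add 6h to convert from UTC-6).
Yara in UTC: 07:00-12:30, 14:30-15:45 (add 7h to convert from UTC-7).
Oliver in UTC: 07:15-08:30, 09:45-11:45.
Ximena ∩ Yara: 07:15-10:00, 11:30-12:30, 14:30-15:30.
Ximena ∩ Yara ∩ Oliver: 07:15-08:30, 09:45-10:00, 11:30-11:45.
Summing the common windows: 75 + 15 + 15 = 105 minutes.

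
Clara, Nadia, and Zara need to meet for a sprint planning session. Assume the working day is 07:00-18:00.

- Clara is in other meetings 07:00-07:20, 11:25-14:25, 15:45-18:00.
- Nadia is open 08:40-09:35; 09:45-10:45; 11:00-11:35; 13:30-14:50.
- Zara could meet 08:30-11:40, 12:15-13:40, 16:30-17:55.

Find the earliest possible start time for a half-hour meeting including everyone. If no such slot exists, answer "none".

08:40

Clara free: 07:20-11:25, 14:25-15:45 (invert busy blocks within the working day).
Nadia free: 08:40-09:35, 09:45-10:45, 11:00-11:35, 13:30-14:50.
Zara free: 08:30-11:40, 12:15-13:40, 16:30-17:55.
Clara ∩ Nadia: 08:40-09:35, 09:45-10:45, 11:00-11:25, 14:25-14:50.
Clara ∩ Nadia ∩ Zara: 08:40-09:35, 09:45-10:45, 11:00-11:25.
The first common window of at least 30 minutes is 08:40-09:35, so the earliest start is 08:40.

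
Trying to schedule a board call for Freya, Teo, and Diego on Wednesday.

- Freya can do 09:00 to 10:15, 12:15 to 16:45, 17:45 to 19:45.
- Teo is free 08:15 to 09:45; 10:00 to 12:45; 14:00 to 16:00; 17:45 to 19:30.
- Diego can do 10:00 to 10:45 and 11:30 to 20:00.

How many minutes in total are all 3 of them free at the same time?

Freya ∩ Teo: 09:00-09:45, 10:00-10:15, 12:15-12:45, 14:00-16:00, 17:45-19:30.
Freya ∩ Teo ∩ Diego: 10:00-10:15, 12:15-12:45, 14:00-16:00, 17:45-19:30.
Those are the intersection windows.
Summing the common windows: 15 + 30 + 120 + 105 = 270 minutes.

270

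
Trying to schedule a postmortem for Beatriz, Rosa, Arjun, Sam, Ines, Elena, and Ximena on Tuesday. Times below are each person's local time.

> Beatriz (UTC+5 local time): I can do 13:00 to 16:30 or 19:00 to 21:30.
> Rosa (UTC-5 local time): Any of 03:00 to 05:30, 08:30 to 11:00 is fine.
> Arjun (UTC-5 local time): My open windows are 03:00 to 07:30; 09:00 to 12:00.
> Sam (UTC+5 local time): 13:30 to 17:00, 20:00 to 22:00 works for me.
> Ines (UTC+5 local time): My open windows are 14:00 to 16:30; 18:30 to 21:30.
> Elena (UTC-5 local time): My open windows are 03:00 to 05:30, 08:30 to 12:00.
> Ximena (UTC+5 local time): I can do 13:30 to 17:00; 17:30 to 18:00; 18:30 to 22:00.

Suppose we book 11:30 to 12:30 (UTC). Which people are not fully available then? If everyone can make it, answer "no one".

Beatriz, Elena, Ines, Rosa, Sam, Ximena

Beatriz in UTC: 08:00-11:30, 14:00-16:30 (subtract 5h to convert from UTC+5).
Rosa in UTC: 08:00-10:30, 13:30-16:00 (add 5h to convert from UTC-5).
Arjun in UTC: 08:00-12:30, 14:00-17:00 (add 5h to convert from UTC-5).
Sam in UTC: 08:30-12:00, 15:00-17:00 (subtract 5h to convert from UTC+5).
Ines in UTC: 09:00-11:30, 13:30-16:30 (subtract 5h to convert from UTC+5).
Elena in UTC: 08:00-10:30, 13:30-17:00 (add 5h to convert from UTC-5).
Ximena in UTC: 08:30-12:00, 12:30-13:00, 13:30-17:00 (subtract 5h to convert from UTC+5).
Beatriz: not fully free for 11:30-12:30. Rosa: not fully free for 11:30-12:30. Arjun: free for 11:30-12:30. Sam: not fully free for 11:30-12:30. Ines: not fully free for 11:30-12:30. Elena: not fully free for 11:30-12:30. Ximena: not fully free for 11:30-12:30.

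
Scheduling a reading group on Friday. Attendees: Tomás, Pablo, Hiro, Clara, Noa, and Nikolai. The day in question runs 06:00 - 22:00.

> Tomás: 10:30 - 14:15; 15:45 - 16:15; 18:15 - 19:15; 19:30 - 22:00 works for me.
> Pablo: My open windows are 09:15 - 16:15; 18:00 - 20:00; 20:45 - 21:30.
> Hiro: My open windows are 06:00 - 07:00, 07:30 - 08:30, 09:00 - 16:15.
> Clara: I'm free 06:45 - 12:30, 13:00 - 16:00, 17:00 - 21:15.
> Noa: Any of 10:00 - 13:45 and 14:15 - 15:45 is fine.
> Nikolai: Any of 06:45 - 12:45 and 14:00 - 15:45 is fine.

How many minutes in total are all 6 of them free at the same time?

120

Tomás ∩ Pablo: 10:30-14:15, 15:45-16:15, 18:15-19:15, 19:30-20:00, 20:45-21:30.
Tomás ∩ Pablo ∩ Hiro: 10:30-14:15, 15:45-16:15.
Tomás ∩ Pablo ∩ Hiro ∩ Clara: 10:30-12:30, 13:00-14:15, 15:45-16:00.
Tomás ∩ Pablo ∩ Hiro ∩ Clara ∩ Noa: 10:30-12:30, 13:00-13:45.
Tomás ∩ Pablo ∩ Hiro ∩ Clara ∩ Noa ∩ Nikolai: 10:30-12:30.
That's a single block of 120 minutes.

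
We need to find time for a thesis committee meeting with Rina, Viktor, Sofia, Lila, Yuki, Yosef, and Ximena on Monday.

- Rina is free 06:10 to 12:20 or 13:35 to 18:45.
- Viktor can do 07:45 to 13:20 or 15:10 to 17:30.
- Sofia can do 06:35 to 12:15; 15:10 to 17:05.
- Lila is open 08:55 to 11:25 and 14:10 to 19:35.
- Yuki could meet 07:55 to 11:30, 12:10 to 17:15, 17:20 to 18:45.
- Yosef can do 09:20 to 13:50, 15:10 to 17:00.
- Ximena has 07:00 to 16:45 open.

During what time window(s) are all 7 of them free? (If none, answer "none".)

Rina ∩ Viktor: 07:45-12:20, 15:10-17:30.
Rina ∩ Viktor ∩ Sofia: 07:45-12:15, 15:10-17:05.
Rina ∩ Viktor ∩ Sofia ∩ Lila: 08:55-11:25, 15:10-17:05.
Rina ∩ Viktor ∩ Sofia ∩ Lila ∩ Yuki: 08:55-11:25, 15:10-17:05.
Rina ∩ Viktor ∩ Sofia ∩ Lila ∩ Yuki ∩ Yosef: 09:20-11:25, 15:10-17:00.
Rina ∩ Viktor ∩ Sofia ∩ Lila ∩ Yuki ∩ Yosef ∩ Ximena: 09:20-11:25, 15:10-16:45.
Those are the intersection windows.

09:20-11:25, 15:10-16:45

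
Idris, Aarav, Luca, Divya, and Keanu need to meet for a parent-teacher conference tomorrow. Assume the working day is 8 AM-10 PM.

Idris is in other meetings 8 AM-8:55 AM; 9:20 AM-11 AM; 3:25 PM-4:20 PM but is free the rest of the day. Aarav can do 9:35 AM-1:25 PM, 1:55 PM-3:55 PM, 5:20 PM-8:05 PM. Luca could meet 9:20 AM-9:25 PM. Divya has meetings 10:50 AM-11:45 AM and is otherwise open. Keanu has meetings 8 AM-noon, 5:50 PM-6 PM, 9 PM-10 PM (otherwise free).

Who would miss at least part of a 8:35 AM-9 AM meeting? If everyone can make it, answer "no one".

Aarav, Idris, Keanu, Luca

Idris free: 08:55-09:20, 11:00-15:25, 16:20-22:00 (invert busy blocks within the working day).
Aarav free: 09:35-13:25, 13:55-15:55, 17:20-20:05.
Luca free: 09:20-21:25.
Divya free: 08:00-10:50, 11:45-22:00 (invert busy blocks within the working day).
Keanu free: 12:00-17:50, 18:00-21:00 (invert busy blocks within the working day).
Idris: not fully free for 08:35-09:00. Aarav: not fully free for 08:35-09:00. Luca: not fully free for 08:35-09:00. Divya: free for 08:35-09:00. Keanu: not fully free for 08:35-09:00.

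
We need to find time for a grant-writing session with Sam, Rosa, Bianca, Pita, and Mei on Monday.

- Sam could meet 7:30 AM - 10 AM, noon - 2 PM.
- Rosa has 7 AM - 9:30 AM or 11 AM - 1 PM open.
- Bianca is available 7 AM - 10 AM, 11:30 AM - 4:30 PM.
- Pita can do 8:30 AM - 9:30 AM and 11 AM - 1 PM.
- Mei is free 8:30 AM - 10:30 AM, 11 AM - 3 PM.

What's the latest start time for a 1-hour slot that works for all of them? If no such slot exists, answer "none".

12:00

Sam ∩ Rosa: 07:30-09:30, 12:00-13:00.
Sam ∩ Rosa ∩ Bianca: 07:30-09:30, 12:00-13:00.
Sam ∩ Rosa ∩ Bianca ∩ Pita: 08:30-09:30, 12:00-13:00.
Sam ∩ Rosa ∩ Bianca ∩ Pita ∩ Mei: 08:30-09:30, 12:00-13:00.
The last common window of at least 60 minutes is 12:00-13:00; a 60-minute meeting can start as late as 12:00 and still end by 13:00.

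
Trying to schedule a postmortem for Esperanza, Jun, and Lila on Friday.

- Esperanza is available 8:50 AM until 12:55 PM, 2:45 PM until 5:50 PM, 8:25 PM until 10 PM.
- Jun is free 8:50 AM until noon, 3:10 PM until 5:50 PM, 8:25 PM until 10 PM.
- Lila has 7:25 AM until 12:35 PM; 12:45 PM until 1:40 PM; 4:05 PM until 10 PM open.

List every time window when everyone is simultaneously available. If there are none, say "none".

Esperanza ∩ Jun: 08:50-12:00, 15:10-17:50, 20:25-22:00.
Esperanza ∩ Jun ∩ Lila: 08:50-12:00, 16:05-17:50, 20:25-22:00.

08:50-12:00, 16:05-17:50, 20:25-22:00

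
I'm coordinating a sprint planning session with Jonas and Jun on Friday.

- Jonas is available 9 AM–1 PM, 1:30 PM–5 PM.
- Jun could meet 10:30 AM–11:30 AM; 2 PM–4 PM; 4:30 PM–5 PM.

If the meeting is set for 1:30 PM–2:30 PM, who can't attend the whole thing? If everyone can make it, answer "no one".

Jun

Jonas: free for 13:30-14:30. Jun: not fully free for 13:30-14:30.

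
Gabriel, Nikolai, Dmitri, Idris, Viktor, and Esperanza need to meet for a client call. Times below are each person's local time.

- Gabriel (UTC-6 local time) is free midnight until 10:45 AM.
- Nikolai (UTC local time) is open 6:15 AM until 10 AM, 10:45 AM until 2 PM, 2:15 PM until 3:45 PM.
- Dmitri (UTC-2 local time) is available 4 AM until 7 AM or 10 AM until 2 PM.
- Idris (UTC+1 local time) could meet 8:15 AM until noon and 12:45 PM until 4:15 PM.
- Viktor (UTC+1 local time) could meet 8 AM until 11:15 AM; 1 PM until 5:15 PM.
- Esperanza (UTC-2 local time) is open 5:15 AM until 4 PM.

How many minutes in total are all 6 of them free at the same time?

285

Gabriel in UTC: 06:00-16:45 (add 6h to convert from UTC-6).
Nikolai in UTC: 06:15-10:00, 10:45-14:00, 14:15-15:45.
Dmitri in UTC: 06:00-09:00, 12:00-16:00 (add 2h to convert from UTC-2).
Idris in UTC: 07:15-11:00, 11:45-15:15 (subtract 1h to convert from UTC+1).
Viktor in UTC: 07:00-10:15, 12:00-16:15 (subtract 1h to convert from UTC+1).
Esperanza in UTC: 07:15-18:00 (add 2h to convert from UTC-2).
Gabriel ∩ Nikolai: 06:15-10:00, 10:45-14:00, 14:15-15:45.
Gabriel ∩ Nikolai ∩ Dmitri: 06:15-09:00, 12:00-14:00, 14:15-15:45.
Gabriel ∩ Nikolai ∩ Dmitri ∩ Idris: 07:15-09:00, 12:00-14:00, 14:15-15:15.
Gabriel ∩ Nikolai ∩ Dmitri ∩ Idris ∩ Viktor: 07:15-09:00, 12:00-14:00, 14:15-15:15.
Gabriel ∩ Nikolai ∩ Dmitri ∩ Idris ∩ Viktor ∩ Esperanza: 07:15-09:00, 12:00-14:00, 14:15-15:15.
Summing the common windows: 105 + 120 + 60 = 285 minutes.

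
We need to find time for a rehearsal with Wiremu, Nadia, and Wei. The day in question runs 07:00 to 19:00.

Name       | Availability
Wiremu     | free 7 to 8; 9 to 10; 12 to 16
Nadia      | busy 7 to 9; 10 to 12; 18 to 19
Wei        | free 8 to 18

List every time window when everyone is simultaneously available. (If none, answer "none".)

Wiremu free: 07:00-08:00, 09:00-10:00, 12:00-16:00.
Nadia free: 09:00-10:00, 12:00-18:00 (invert busy blocks within the working day).
Wei free: 08:00-18:00.
Wiremu ∩ Nadia: 09:00-10:00, 12:00-16:00.
Wiremu ∩ Nadia ∩ Wei: 09:00-10:00, 12:00-16:00.
Those are the intersection windows.

09:00-10:00, 12:00-16:00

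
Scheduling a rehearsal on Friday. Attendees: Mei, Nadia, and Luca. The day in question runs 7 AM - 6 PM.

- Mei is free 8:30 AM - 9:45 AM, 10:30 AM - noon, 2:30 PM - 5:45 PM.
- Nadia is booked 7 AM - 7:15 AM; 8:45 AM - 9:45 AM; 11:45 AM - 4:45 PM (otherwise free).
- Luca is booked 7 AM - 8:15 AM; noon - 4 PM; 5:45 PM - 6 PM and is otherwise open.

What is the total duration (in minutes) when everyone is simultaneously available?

Mei free: 08:30-09:45, 10:30-12:00, 14:30-17:45.
Nadia free: 07:15-08:45, 09:45-11:45, 16:45-18:00 (invert busy blocks within the working day).
Luca free: 08:15-12:00, 16:00-17:45 (invert busy blocks within the working day).
Mei ∩ Nadia: 08:30-08:45, 10:30-11:45, 16:45-17:45.
Mei ∩ Nadia ∩ Luca: 08:30-08:45, 10:30-11:45, 16:45-17:45.
Summing the common windows: 15 + 75 + 60 = 150 minutes.

150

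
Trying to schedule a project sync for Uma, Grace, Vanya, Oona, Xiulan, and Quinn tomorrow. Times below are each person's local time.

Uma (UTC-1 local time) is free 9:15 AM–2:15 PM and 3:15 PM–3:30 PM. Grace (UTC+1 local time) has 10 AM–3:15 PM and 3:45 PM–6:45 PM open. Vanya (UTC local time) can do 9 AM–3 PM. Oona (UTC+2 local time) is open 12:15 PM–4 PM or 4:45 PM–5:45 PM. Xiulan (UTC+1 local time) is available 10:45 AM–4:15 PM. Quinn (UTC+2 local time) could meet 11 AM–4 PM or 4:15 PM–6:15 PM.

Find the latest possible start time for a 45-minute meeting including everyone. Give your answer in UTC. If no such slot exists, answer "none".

Uma in UTC: 10:15-15:15, 16:15-16:30 (add 1h to convert from UTC-1).
Grace in UTC: 09:00-14:15, 14:45-17:45 (subtract 1h to convert from UTC+1).
Vanya in UTC: 09:00-15:00.
Oona in UTC: 10:15-14:00, 14:45-15:45 (subtract 2h to convert from UTC+2).
Xiulan in UTC: 09:45-15:15 (subtract 1h to convert from UTC+1).
Quinn in UTC: 09:00-14:00, 14:15-16:15 (subtract 2h to convert from UTC+2).
Uma ∩ Grace: 10:15-14:15, 14:45-15:15, 16:15-16:30.
Uma ∩ Grace ∩ Vanya: 10:15-14:15, 14:45-15:00.
Uma ∩ Grace ∩ Vanya ∩ Oona: 10:15-14:00, 14:45-15:00.
Uma ∩ Grace ∩ Vanya ∩ Oona ∩ Xiulan: 10:15-14:00, 14:45-15:00.
Uma ∩ Grace ∩ Vanya ∩ Oona ∩ Xiulan ∩ Quinn: 10:15-14:00, 14:45-15:00.
The last common window of at least 45 minutes is 10:15-14:00; a 45-minute meeting can start as late as 13:15 and still end by 14:00.

13:15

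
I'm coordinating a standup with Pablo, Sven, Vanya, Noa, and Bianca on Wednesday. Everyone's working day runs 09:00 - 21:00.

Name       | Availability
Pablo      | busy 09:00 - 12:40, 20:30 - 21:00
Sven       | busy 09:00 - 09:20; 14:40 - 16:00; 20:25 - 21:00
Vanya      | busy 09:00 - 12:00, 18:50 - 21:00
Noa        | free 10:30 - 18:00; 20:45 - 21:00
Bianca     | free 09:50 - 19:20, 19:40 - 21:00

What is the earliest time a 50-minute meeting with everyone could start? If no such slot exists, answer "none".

12:40

Pablo free: 12:40-20:30 (invert busy blocks within the working day).
Sven free: 09:20-14:40, 16:00-20:25 (invert busy blocks within the working day).
Vanya free: 12:00-18:50 (invert busy blocks within the working day).
Noa free: 10:30-18:00, 20:45-21:00.
Bianca free: 09:50-19:20, 19:40-21:00.
Pablo ∩ Sven: 12:40-14:40, 16:00-20:25.
Pablo ∩ Sven ∩ Vanya: 12:40-14:40, 16:00-18:50.
Pablo ∩ Sven ∩ Vanya ∩ Noa: 12:40-14:40, 16:00-18:00.
Pablo ∩ Sven ∩ Vanya ∩ Noa ∩ Bianca: 12:40-14:40, 16:00-18:00.
Those are the intersection windows.
The first common window of at least 50 minutes is 12:40-14:40, so the earliest start is 12:40.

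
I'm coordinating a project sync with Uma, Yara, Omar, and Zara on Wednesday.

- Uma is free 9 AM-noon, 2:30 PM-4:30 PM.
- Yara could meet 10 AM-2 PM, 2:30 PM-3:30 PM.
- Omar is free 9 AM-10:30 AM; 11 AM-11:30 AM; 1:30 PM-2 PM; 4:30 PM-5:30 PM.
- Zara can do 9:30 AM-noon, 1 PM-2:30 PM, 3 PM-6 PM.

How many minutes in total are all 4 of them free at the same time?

Uma ∩ Yara: 10:00-12:00, 14:30-15:30.
Uma ∩ Yara ∩ Omar: 10:00-10:30, 11:00-11:30.
Uma ∩ Yara ∩ Omar ∩ Zara: 10:00-10:30, 11:00-11:30.
So the common availability across everyone is 10:00-10:30, 11:00-11:30.
Summing the common windows: 30 + 30 = 60 minutes.

60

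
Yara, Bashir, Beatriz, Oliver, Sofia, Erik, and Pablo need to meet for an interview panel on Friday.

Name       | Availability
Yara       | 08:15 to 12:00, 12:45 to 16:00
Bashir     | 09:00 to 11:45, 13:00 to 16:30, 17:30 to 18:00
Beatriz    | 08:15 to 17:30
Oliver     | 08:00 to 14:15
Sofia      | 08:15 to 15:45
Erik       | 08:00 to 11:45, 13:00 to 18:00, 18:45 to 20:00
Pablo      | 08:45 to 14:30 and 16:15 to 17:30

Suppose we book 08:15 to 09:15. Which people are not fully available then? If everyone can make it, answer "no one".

Yara: free for 08:15-09:15. Bashir: not fully free for 08:15-09:15. Beatriz: free for 08:15-09:15. Oliver: free for 08:15-09:15. Sofia: free for 08:15-09:15. Erik: free for 08:15-09:15. Pablo: not fully free for 08:15-09:15.

Bashir, Pablo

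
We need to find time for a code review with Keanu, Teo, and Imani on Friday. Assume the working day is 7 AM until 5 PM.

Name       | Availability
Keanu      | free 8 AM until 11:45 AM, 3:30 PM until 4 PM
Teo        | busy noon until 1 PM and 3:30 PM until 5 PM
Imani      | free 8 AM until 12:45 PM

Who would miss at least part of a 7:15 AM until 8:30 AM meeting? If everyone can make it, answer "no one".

Keanu free: 08:00-11:45, 15:30-16:00.
Teo free: 07:00-12:00, 13:00-15:30 (invert busy blocks within the working day).
Imani free: 08:00-12:45.
Keanu: not fully free for 07:15-08:30. Teo: free for 07:15-08:30. Imani: not fully free for 07:15-08:30.

Imani, Keanu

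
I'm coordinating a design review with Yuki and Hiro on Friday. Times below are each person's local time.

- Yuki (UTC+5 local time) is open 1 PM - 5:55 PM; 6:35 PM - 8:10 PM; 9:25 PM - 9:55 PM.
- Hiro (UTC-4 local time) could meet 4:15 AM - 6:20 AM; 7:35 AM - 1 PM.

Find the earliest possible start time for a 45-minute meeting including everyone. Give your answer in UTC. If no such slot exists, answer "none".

08:15

Yuki in UTC: 08:00-12:55, 13:35-15:10, 16:25-16:55 (subtract 5h to convert from UTC+5).
Hiro in UTC: 08:15-10:20, 11:35-17:00 (add 4h to convert from UTC-4).
Yuki ∩ Hiro: 08:15-10:20, 11:35-12:55, 13:35-15:10, 16:25-16:55.
Those are the intersection windows.
The first common window of at least 45 minutes is 08:15-10:20, so the earliest start is 08:15.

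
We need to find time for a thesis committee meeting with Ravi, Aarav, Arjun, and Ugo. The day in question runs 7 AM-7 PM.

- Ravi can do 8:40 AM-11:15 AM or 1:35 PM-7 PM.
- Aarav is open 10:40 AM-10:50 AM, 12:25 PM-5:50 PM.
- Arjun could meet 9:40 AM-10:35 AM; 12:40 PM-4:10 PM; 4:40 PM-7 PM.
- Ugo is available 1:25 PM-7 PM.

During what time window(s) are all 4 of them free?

Ravi ∩ Aarav: 10:40-10:50, 13:35-17:50.
Ravi ∩ Aarav ∩ Arjun: 13:35-16:10, 16:40-17:50.
Ravi ∩ Aarav ∩ Arjun ∩ Ugo: 13:35-16:10, 16:40-17:50.

13:35-16:10, 16:40-17:50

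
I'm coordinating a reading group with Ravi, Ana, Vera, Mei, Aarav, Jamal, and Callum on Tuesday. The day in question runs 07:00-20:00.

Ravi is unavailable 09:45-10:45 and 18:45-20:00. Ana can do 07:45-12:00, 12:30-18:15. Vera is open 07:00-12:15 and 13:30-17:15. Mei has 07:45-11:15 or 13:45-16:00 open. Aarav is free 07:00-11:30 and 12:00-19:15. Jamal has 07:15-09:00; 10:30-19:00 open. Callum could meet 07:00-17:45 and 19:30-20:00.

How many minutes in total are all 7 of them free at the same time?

240

Ravi free: 07:00-09:45, 10:45-18:45 (invert busy blocks within the working day).
Ana free: 07:45-12:00, 12:30-18:15.
Vera free: 07:00-12:15, 13:30-17:15.
Mei free: 07:45-11:15, 13:45-16:00.
Aarav free: 07:00-11:30, 12:00-19:15.
Jamal free: 07:15-09:00, 10:30-19:00.
Callum free: 07:00-17:45, 19:30-20:00.
Ravi ∩ Ana: 07:45-09:45, 10:45-12:00, 12:30-18:15.
Ravi ∩ Ana ∩ Vera: 07:45-09:45, 10:45-12:00, 13:30-17:15.
Ravi ∩ Ana ∩ Vera ∩ Mei: 07:45-09:45, 10:45-11:15, 13:45-16:00.
Ravi ∩ Ana ∩ Vera ∩ Mei ∩ Aarav: 07:45-09:45, 10:45-11:15, 13:45-16:00.
Ravi ∩ Ana ∩ Vera ∩ Mei ∩ Aarav ∩ Jamal: 07:45-09:00, 10:45-11:15, 13:45-16:00.
Ravi ∩ Ana ∩ Vera ∩ Mei ∩ Aarav ∩ Jamal ∩ Callum: 07:45-09:00, 10:45-11:15, 13:45-16:00.
Summing the common windows: 75 + 30 + 135 = 240 minutes.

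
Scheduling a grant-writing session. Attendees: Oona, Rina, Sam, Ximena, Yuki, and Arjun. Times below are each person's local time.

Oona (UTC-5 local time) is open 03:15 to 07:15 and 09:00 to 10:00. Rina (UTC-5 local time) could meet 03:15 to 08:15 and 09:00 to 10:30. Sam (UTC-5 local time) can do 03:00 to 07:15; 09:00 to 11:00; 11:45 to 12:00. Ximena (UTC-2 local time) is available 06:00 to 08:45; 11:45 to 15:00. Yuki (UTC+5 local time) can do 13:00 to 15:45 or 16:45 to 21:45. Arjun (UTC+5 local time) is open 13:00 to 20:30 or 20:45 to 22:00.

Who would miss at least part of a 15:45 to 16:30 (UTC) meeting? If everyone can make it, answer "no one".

Oona, Rina, Sam

Oona in UTC: 08:15-12:15, 14:00-15:00 (add 5h to convert from UTC-5).
Rina in UTC: 08:15-13:15, 14:00-15:30 (add 5h to convert from UTC-5).
Sam in UTC: 08:00-12:15, 14:00-16:00, 16:45-17:00 (add 5h to convert from UTC-5).
Ximena in UTC: 08:00-10:45, 13:45-17:00 (add 2h to convert from UTC-2).
Yuki in UTC: 08:00-10:45, 11:45-16:45 (subtract 5h to convert from UTC+5).
Arjun in UTC: 08:00-15:30, 15:45-17:00 (subtract 5h to convert from UTC+5).
Oona: not fully free for 15:45-16:30. Rina: not fully free for 15:45-16:30. Sam: not fully free for 15:45-16:30. Ximena: free for 15:45-16:30. Yuki: free for 15:45-16:30. Arjun: free for 15:45-16:30.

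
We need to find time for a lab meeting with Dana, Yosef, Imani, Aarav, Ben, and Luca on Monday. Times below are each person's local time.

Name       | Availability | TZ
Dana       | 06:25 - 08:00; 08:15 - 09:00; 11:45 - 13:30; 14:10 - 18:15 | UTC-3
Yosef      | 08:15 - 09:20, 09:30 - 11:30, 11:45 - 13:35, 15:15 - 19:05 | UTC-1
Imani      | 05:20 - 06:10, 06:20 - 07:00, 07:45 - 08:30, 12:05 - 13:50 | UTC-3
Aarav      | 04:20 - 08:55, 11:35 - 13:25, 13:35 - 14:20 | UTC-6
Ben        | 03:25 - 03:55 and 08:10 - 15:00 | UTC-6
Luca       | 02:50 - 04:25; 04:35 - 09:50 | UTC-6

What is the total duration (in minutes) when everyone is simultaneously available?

Dana in UTC: 09:25-11:00, 11:15-12:00, 14:45-16:30, 17:10-21:15 (add 3h to convert from UTC-3).
Yosef in UTC: 09:15-10:20, 10:30-12:30, 12:45-14:35, 16:15-20:05 (add 1h to convert from UTC-1).
Imani in UTC: 08:20-09:10, 09:20-10:00, 10:45-11:30, 15:05-16:50 (add 3h to convert from UTC-3).
Aarav in UTC: 10:20-14:55, 17:35-19:25, 19:35-20:20 (add 6h to convert from UTC-6).
Ben in UTC: 09:25-09:55, 14:10-21:00 (add 6h to convert from UTC-6).
Luca in UTC: 08:50-10:25, 10:35-15:50 (add 6h to convert from UTC-6).
Dana ∩ Yosef: 09:25-10:20, 10:30-11:00, 11:15-12:00, 16:15-16:30, 17:10-20:05.
Dana ∩ Yosef ∩ Imani: 09:25-10:00, 10:45-11:00, 11:15-11:30, 16:15-16:30.
Dana ∩ Yosef ∩ Imani ∩ Aarav: 10:45-11:00, 11:15-11:30.
Dana ∩ Yosef ∩ Imani ∩ Aarav ∩ Ben: ∅.
Dana ∩ Yosef ∩ Imani ∩ Aarav ∩ Ben ∩ Luca: ∅.
There is no time when everyone is free.
There is no common window, so the total is 0 minutes.

0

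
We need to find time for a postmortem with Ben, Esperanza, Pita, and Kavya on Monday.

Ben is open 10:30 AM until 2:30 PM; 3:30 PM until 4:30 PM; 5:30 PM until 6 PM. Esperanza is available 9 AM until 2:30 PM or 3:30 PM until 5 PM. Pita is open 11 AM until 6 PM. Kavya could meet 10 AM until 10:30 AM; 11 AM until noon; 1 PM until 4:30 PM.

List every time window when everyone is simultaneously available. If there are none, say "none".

Ben ∩ Esperanza: 10:30-14:30, 15:30-16:30.
Ben ∩ Esperanza ∩ Pita: 11:00-14:30, 15:30-16:30.
Ben ∩ Esperanza ∩ Pita ∩ Kavya: 11:00-12:00, 13:00-14:30, 15:30-16:30.

11:00-12:00, 13:00-14:30, 15:30-16:30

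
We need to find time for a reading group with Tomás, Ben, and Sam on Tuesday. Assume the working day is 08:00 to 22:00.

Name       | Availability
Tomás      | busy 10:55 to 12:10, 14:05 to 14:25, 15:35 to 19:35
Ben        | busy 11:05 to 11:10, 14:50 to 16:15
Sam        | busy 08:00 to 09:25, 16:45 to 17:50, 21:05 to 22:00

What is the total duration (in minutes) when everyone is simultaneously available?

Tomás free: 08:00-10:55, 12:10-14:05, 14:25-15:35, 19:35-22:00 (invert busy blocks within the working day).
Ben free: 08:00-11:05, 11:10-14:50, 16:15-22:00 (invert busy blocks within the working day).
Sam free: 09:25-16:45, 17:50-21:05 (invert busy blocks within the working day).
Tomás ∩ Ben: 08:00-10:55, 12:10-14:05, 14:25-14:50, 19:35-22:00.
Tomás ∩ Ben ∩ Sam: 09:25-10:55, 12:10-14:05, 14:25-14:50, 19:35-21:05.
Those are the intersection windows.
Summing the common windows: 90 + 115 + 25 + 90 = 320 minutes.

320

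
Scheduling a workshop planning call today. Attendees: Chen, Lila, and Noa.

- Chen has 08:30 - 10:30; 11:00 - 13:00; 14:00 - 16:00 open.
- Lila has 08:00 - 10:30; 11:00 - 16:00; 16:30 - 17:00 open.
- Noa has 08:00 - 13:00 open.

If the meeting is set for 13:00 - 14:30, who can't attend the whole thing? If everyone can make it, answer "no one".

Chen, Noa

Chen: not fully free for 13:00-14:30. Lila: free for 13:00-14:30. Noa: not fully free for 13:00-14:30.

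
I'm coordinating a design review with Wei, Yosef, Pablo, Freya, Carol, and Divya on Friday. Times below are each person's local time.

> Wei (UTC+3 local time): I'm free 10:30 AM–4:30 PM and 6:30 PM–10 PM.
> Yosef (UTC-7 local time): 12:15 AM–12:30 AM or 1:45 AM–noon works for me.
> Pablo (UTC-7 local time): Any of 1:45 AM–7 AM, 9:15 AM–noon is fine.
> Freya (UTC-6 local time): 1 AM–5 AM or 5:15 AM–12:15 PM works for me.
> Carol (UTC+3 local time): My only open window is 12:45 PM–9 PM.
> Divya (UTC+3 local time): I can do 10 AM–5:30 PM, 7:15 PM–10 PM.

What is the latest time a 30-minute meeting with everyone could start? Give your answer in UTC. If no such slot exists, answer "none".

Wei in UTC: 07:30-13:30, 15:30-19:00 (subtract 3h to convert from UTC+3).
Yosef in UTC: 07:15-07:30, 08:45-19:00 (add 7h to convert from UTC-7).
Pablo in UTC: 08:45-14:00, 16:15-19:00 (add 7h to convert from UTC-7).
Freya in UTC: 07:00-11:00, 11:15-18:15 (add 6h to convert from UTC-6).
Carol in UTC: 09:45-18:00 (subtract 3h to convert from UTC+3).
Divya in UTC: 07:00-14:30, 16:15-19:00 (subtract 3h to convert from UTC+3).
Wei ∩ Yosef: 08:45-13:30, 15:30-19:00.
Wei ∩ Yosef ∩ Pablo: 08:45-13:30, 16:15-19:00.
Wei ∩ Yosef ∩ Pablo ∩ Freya: 08:45-11:00, 11:15-13:30, 16:15-18:15.
Wei ∩ Yosef ∩ Pablo ∩ Freya ∩ Carol: 09:45-11:00, 11:15-13:30, 16:15-18:00.
Wei ∩ Yosef ∩ Pablo ∩ Freya ∩ Carol ∩ Divya: 09:45-11:00, 11:15-13:30, 16:15-18:00.
So the common availability across everyone is 09:45-11:00, 11:15-13:30, 16:15-18:00.
The last common window of at least 30 minutes is 16:15-18:00; a 30-minute meeting can start as late as 17:30 and still end by 18:00.

17:30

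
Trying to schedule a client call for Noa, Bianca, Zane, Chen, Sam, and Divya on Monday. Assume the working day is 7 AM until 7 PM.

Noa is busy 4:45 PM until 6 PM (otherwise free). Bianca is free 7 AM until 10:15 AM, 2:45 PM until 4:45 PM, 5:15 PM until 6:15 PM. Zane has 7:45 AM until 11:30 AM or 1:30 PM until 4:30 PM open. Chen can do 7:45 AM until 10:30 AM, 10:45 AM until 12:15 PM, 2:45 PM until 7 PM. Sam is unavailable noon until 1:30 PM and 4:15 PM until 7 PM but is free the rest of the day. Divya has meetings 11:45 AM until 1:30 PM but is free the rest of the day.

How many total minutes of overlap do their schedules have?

240

Noa free: 07:00-16:45, 18:00-19:00 (invert busy blocks within the working day).
Bianca free: 07:00-10:15, 14:45-16:45, 17:15-18:15.
Zane free: 07:45-11:30, 13:30-16:30.
Chen free: 07:45-10:30, 10:45-12:15, 14:45-19:00.
Sam free: 07:00-12:00, 13:30-16:15 (invert busy blocks within the working day).
Divya free: 07:00-11:45, 13:30-19:00 (invert busy blocks within the working day).
Noa ∩ Bianca: 07:00-10:15, 14:45-16:45, 18:00-18:15.
Noa ∩ Bianca ∩ Zane: 07:45-10:15, 14:45-16:30.
Noa ∩ Bianca ∩ Zane ∩ Chen: 07:45-10:15, 14:45-16:30.
Noa ∩ Bianca ∩ Zane ∩ Chen ∩ Sam: 07:45-10:15, 14:45-16:15.
Noa ∩ Bianca ∩ Zane ∩ Chen ∩ Sam ∩ Divya: 07:45-10:15, 14:45-16:15.
So the common availability across everyone is 07:45-10:15, 14:45-16:15.
Summing the common windows: 150 + 90 = 240 minutes.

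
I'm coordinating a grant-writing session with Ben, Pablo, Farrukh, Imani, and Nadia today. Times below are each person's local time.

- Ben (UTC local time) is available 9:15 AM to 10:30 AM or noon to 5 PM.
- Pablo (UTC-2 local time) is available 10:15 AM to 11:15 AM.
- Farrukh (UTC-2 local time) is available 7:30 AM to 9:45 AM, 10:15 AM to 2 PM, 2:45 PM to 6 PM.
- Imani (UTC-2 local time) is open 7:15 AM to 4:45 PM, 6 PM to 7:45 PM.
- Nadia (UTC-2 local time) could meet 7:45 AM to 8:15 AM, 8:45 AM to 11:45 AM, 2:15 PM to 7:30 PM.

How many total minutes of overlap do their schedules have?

Ben in UTC: 09:15-10:30, 12:00-17:00.
Pablo in UTC: 12:15-13:15 (add 2h to convert from UTC-2).
Farrukh in UTC: 09:30-11:45, 12:15-16:00, 16:45-20:00 (add 2h to convert from UTC-2).
Imani in UTC: 09:15-18:45, 20:00-21:45 (add 2h to convert from UTC-2).
Nadia in UTC: 09:45-10:15, 10:45-13:45, 16:15-21:30 (add 2h to convert from UTC-2).
Ben ∩ Pablo: 12:15-13:15.
Ben ∩ Pablo ∩ Farrukh: 12:15-13:15.
Ben ∩ Pablo ∩ Farrukh ∩ Imani: 12:15-13:15.
Ben ∩ Pablo ∩ Farrukh ∩ Imani ∩ Nadia: 12:15-13:15.
That's a single block of 60 minutes.

60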